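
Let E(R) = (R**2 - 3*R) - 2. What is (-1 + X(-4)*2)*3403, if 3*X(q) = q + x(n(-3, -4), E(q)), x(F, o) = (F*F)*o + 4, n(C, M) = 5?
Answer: 4413691/3 ≈ 1.4712e+6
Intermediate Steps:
E(R) = -2 + R**2 - 3*R
x(F, o) = 4 + o*F**2 (x(F, o) = F**2*o + 4 = o*F**2 + 4 = 4 + o*F**2)
X(q) = -46/3 - 74*q/3 + 25*q**2/3 (X(q) = (q + (4 + (-2 + q**2 - 3*q)*5**2))/3 = (q + (4 + (-2 + q**2 - 3*q)*25))/3 = (q + (4 + (-50 - 75*q + 25*q**2)))/3 = (q + (-46 - 75*q + 25*q**2))/3 = (-46 - 74*q + 25*q**2)/3 = -46/3 - 74*q/3 + 25*q**2/3)
(-1 + X(-4)*2)*3403 = (-1 + (-46/3 - 74/3*(-4) + (25/3)*(-4)**2)*2)*3403 = (-1 + (-46/3 + 296/3 + (25/3)*16)*2)*3403 = (-1 + (-46/3 + 296/3 + 400/3)*2)*3403 = (-1 + (650/3)*2)*3403 = (-1 + 1300/3)*3403 = (1297/3)*3403 = 4413691/3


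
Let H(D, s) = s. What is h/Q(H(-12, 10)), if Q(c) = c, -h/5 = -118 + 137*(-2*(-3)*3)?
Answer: -1174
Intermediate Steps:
h = -11740 (h = -5*(-118 + 137*(-2*(-3)*3)) = -5*(-118 + 137*(6*3)) = -5*(-118 + 137*18) = -5*(-118 + 2466) = -5*2348 = -11740)
h/Q(H(-12, 10)) = -11740/10 = -11740*⅒ = -1174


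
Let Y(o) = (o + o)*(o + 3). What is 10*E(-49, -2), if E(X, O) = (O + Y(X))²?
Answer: 203040360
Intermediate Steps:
Y(o) = 2*o*(3 + o) (Y(o) = (2*o)*(3 + o) = 2*o*(3 + o))
E(X, O) = (O + 2*X*(3 + X))²
10*E(-49, -2) = 10*(-2 + 2*(-49)*(3 - 49))² = 10*(-2 + 2*(-49)*(-46))² = 10*(-2 + 4508)² = 10*4506² = 10*20304036 = 203040360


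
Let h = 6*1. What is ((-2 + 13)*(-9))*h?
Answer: -594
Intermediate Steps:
h = 6
((-2 + 13)*(-9))*h = ((-2 + 13)*(-9))*6 = (11*(-9))*6 = -99*6 = -594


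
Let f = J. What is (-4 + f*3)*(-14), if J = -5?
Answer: 266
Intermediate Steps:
f = -5
(-4 + f*3)*(-14) = (-4 - 5*3)*(-14) = (-4 - 15)*(-14) = -19*(-14) = 266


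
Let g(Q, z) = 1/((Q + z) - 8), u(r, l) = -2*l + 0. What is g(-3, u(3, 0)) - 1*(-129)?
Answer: 1418/11 ≈ 128.91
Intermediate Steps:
u(r, l) = -2*l
g(Q, z) = 1/(-8 + Q + z)
g(-3, u(3, 0)) - 1*(-129) = 1/(-8 - 3 - 2*0) - 1*(-129) = 1/(-8 - 3 + 0) + 129 = 1/(-11) + 129 = -1/11 + 129 = 1418/11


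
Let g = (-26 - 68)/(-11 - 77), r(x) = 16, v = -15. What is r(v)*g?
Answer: 188/11 ≈ 17.091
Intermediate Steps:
g = 47/44 (g = -94/(-88) = -94*(-1/88) = 47/44 ≈ 1.0682)
r(v)*g = 16*(47/44) = 188/11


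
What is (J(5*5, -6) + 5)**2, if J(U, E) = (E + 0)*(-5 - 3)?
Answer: 2809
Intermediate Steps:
J(U, E) = -8*E (J(U, E) = E*(-8) = -8*E)
(J(5*5, -6) + 5)**2 = (-8*(-6) + 5)**2 = (48 + 5)**2 = 53**2 = 2809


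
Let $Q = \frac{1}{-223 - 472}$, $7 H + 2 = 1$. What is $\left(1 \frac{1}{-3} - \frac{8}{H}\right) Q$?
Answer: $- \frac{167}{2085} \approx -0.080096$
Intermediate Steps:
$H = - \frac{1}{7}$ ($H = - \frac{2}{7} + \frac{1}{7} \cdot 1 = - \frac{2}{7} + \frac{1}{7} = - \frac{1}{7} \approx -0.14286$)
$Q = - \frac{1}{695}$ ($Q = \frac{1}{-695} = - \frac{1}{695} \approx -0.0014388$)
$\left(1 \frac{1}{-3} - \frac{8}{H}\right) Q = \left(1 \frac{1}{-3} - \frac{8}{- \frac{1}{7}}\right) \left(- \frac{1}{695}\right) = \left(1 \left(- \frac{1}{3}\right) - -56\right) \left(- \frac{1}{695}\right) = \left(- \frac{1}{3} + 56\right) \left(- \frac{1}{695}\right) = \frac{167}{3} \left(- \frac{1}{695}\right) = - \frac{167}{2085}$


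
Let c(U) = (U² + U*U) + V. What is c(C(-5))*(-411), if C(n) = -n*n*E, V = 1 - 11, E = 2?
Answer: -2050890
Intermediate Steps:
V = -10
C(n) = -2*n² (C(n) = -n*n*2 = -n²*2 = -2*n²)
c(U) = -10 + 2*U² (c(U) = (U² + U*U) - 10 = (U² + U²) - 10 = 2*U² - 10 = -10 + 2*U²)
c(C(-5))*(-411) = (-10 + 2*(-2*(-5)²)²)*(-411) = (-10 + 2*(-2*25)²)*(-411) = (-10 + 2*(-50)²)*(-411) = (-10 + 2*2500)*(-411) = (-10 + 5000)*(-411) = 4990*(-411) = -2050890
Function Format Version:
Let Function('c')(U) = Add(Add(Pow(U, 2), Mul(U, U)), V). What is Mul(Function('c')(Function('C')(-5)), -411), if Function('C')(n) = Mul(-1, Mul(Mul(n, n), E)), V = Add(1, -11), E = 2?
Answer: -2050890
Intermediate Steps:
V = -10
Function('C')(n) = Mul(-2, Pow(n, 2)) (Function('C')(n) = Mul(-1, Mul(Mul(n, n), 2)) = Mul(-1, Mul(Pow(n, 2), 2)) = Mul(-1, Mul(2, Pow(n, 2))) = Mul(-2, Pow(n, 2)))
Function('c')(U) = Add(-10, Mul(2, Pow(U, 2))) (Function('c')(U) = Add(Add(Pow(U, 2), Mul(U, U)), -10) = Add(Add(Pow(U, 2), Pow(U, 2)), -10) = Add(Mul(2, Pow(U, 2)), -10) = Add(-10, Mul(2, Pow(U, 2))))
Mul(Function('c')(Function('C')(-5)), -411) = Mul(Add(-10, Mul(2, Pow(Mul(-2, Pow(-5, 2)), 2))), -411) = Mul(Add(-10, Mul(2, Pow(Mul(-2, 25), 2))), -411) = Mul(Add(-10, Mul(2, Pow(-50, 2))), -411) = Mul(Add(-10, Mul(2, 2500)), -411) = Mul(Add(-10, 5000), -411) = Mul(4990, -411) = -2050890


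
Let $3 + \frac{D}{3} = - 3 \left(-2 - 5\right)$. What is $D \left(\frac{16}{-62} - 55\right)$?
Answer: $- \frac{92502}{31} \approx -2983.9$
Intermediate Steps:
$D = 54$ ($D = -9 + 3 \left(- 3 \left(-2 - 5\right)\right) = -9 + 3 \left(\left(-3\right) \left(-7\right)\right) = -9 + 3 \cdot 21 = -9 + 63 = 54$)
$D \left(\frac{16}{-62} - 55\right) = 54 \left(\frac{16}{-62} - 55\right) = 54 \left(16 \left(- \frac{1}{62}\right) - 55\right) = 54 \left(- \frac{8}{31} - 55\right) = 54 \left(- \frac{1713}{31}\right) = - \frac{92502}{31}$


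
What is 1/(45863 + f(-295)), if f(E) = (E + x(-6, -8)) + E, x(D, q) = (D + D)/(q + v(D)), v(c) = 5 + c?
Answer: 3/135823 ≈ 2.2088e-5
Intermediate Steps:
x(D, q) = 2*D/(5 + D + q) (x(D, q) = (D + D)/(q + (5 + D)) = (2*D)/(5 + D + q) = 2*D/(5 + D + q))
f(E) = 4/3 + 2*E (f(E) = (E + 2*(-6)/(5 - 6 - 8)) + E = (E + 2*(-6)/(-9)) + E = (E + 2*(-6)*(-1/9)) + E = (E + 4/3) + E = (4/3 + E) + E = 4/3 + 2*E)
1/(45863 + f(-295)) = 1/(45863 + (4/3 + 2*(-295))) = 1/(45863 + (4/3 - 590)) = 1/(45863 - 1766/3) = 1/(135823/3) = 3/135823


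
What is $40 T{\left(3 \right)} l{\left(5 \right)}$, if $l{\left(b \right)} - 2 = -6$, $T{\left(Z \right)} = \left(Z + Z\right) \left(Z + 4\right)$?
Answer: $-6720$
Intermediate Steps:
$T{\left(Z \right)} = 2 Z \left(4 + Z\right)$
$l{\left(b \right)} = -4$ ($l{\left(b \right)} = 2 - 6 = -4$)
$40 T{\left(3 \right)} l{\left(5 \right)} = 40 \cdot 2 \cdot 3 \left(4 + 3\right) \left(-4\right) = 40 \cdot 2 \cdot 3 \cdot 7 \left(-4\right) = 40 \cdot 42 \left(-4\right) = 1680 \left(-4\right) = -6720$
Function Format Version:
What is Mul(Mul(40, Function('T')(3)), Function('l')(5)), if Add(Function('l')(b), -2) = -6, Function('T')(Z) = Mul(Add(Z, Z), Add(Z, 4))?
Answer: -6720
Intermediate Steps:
Function('T')(Z) = Mul(2, Z, Add(4, Z)) (Function('T')(Z) = Mul(Mul(2, Z), Add(4, Z)) = Mul(2, Z, Add(4, Z)))
Function('l')(b) = -4 (Function('l')(b) = Add(2, -6) = -4)
Mul(Mul(40, Function('T')(3)), Function('l')(5)) = Mul(Mul(40, Mul(2, 3, Add(4, 3))), -4) = Mul(Mul(40, Mul(2, 3, 7)), -4) = Mul(Mul(40, 42), -4) = Mul(1680, -4) = -6720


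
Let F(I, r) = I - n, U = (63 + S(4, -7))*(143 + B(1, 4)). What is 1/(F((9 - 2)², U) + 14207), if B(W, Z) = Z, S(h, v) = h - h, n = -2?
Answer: 1/14258 ≈ 7.0136e-5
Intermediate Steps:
S(h, v) = 0
U = 9261 (U = (63 + 0)*(143 + 4) = 63*147 = 9261)
F(I, r) = 2 + I (F(I, r) = I - 1*(-2) = I + 2 = 2 + I)
1/(F((9 - 2)², U) + 14207) = 1/((2 + (9 - 2)²) + 14207) = 1/((2 + 7²) + 14207) = 1/((2 + 49) + 14207) = 1/(51 + 14207) = 1/14258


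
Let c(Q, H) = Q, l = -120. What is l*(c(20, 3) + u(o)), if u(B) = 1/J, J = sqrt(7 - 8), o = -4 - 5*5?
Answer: -2400 + 120*I ≈ -2400.0 + 120.0*I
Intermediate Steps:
o = -29 (o = -4 - 25 = -29)
J = I (J = sqrt(-1) = I ≈ 1.0*I)
u(B) = -I (u(B) = 1/I = -I)
l*(c(20, 3) + u(o)) = -120*(20 - I) = -2400 + 120*I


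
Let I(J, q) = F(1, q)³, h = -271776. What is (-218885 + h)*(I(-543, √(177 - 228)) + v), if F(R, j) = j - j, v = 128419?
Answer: -63010194959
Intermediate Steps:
F(R, j) = 0
I(J, q) = 0 (I(J, q) = 0³ = 0)
(-218885 + h)*(I(-543, √(177 - 228)) + v) = (-218885 - 271776)*(0 + 128419) = -490661*128419 = -63010194959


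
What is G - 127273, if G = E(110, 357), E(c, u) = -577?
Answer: -127850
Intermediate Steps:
G = -577
G - 127273 = -577 - 127273 = -127850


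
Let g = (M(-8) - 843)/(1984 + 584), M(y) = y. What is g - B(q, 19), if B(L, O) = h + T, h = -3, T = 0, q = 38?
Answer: 6853/2568 ≈ 2.6686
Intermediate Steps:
B(L, O) = -3 (B(L, O) = -3 + 0 = -3)
g = -851/2568 (g = (-8 - 843)/(1984 + 584) = -851/2568 ≈ -0.33139)
g - B(q, 19) = -851/2568 - 1*(-3) = -851/2568 + 3 = 6853/2568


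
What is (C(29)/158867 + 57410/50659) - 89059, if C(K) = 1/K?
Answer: -20785505600139694/233393257237 ≈ -89058.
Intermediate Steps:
(C(29)/158867 + 57410/50659) - 89059 = (1/(29*158867) + 57410/50659) - 89059 = ((1/29)*(1/158867) + 57410*(1/50659)) - 89059 = (1/4607143 + 57410/50659) - 89059 = 264496130289/233393257237 - 89059 = -20785505600139694/233393257237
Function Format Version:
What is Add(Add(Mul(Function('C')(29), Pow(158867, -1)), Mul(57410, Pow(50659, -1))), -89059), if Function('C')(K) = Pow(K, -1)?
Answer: Rational(-20785505600139694, 233393257237) ≈ -89058.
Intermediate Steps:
Add(Add(Mul(Function('C')(29), Pow(158867, -1)), Mul(57410, Pow(50659, -1))), -89059) = Add(Add(Mul(Pow(29, -1), Pow(158867, -1)), Mul(57410, Pow(50659, -1))), -89059) = Add(Add(Mul(Rational(1, 29), Rational(1, 158867)), Mul(57410, Rational(1, 50659))), -89059) = Add(Add(Rational(1, 4607143), Rational(57410, 50659)), -89059) = Add(Rational(264496130289, 233393257237), -89059) = Rational(-20785505600139694, 233393257237)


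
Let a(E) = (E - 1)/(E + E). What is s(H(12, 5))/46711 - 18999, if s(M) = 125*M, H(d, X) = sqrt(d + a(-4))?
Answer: -18999 + 125*sqrt(202)/186844 ≈ -18999.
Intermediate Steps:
a(E) = (-1 + E)/(2*E) (a(E) = (-1 + E)/((2*E)) = (-1 + E)*(1/(2*E)) = (-1 + E)/(2*E))
H(d, X) = sqrt(5/8 + d) (H(d, X) = sqrt(d + (1/2)*(-1 - 4)/(-4)) = sqrt(d + (1/2)*(-1/4)*(-5)) = sqrt(d + 5/8) = sqrt(5/8 + d))
s(H(12, 5))/46711 - 18999 = (125*(sqrt(10 + 16*12)/4))/46711 - 18999 = (125*(sqrt(10 + 192)/4))*(1/46711) - 18999 = (125*(sqrt(202)/4))*(1/46711) - 18999 = (125*sqrt(202)/4)*(1/46711) - 18999 = 125*sqrt(202)/186844 - 18999 = -18999 + 125*sqrt(202)/186844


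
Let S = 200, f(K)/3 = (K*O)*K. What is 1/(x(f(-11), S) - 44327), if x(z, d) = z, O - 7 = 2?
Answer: -1/41060 ≈ -2.4355e-5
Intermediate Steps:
O = 9 (O = 7 + 2 = 9)
f(K) = 27*K² (f(K) = 3*((K*9)*K) = 3*((9*K)*K) = 3*(9*K²) = 27*K²)
1/(x(f(-11), S) - 44327) = 1/(27*(-11)² - 44327) = 1/(27*121 - 44327) = 1/(3267 - 44327) = 1/(-41060) = -1/41060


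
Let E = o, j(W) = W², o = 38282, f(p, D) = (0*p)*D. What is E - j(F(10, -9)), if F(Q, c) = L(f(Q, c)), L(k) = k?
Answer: 38282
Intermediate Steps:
f(p, D) = 0 (f(p, D) = 0*D = 0)
F(Q, c) = 0
E = 38282
E - j(F(10, -9)) = 38282 - 1*0² = 38282 - 1*0 = 38282 + 0 = 38282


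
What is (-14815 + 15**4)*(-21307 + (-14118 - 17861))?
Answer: -1908171660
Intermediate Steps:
(-14815 + 15**4)*(-21307 + (-14118 - 17861)) = (-14815 + 50625)*(-21307 - 31979) = 35810*(-53286) = -1908171660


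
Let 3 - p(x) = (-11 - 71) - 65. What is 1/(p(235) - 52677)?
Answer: -1/52527 ≈ -1.9038e-5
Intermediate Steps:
p(x) = 150 (p(x) = 3 - ((-11 - 71) - 65) = 3 - (-82 - 65) = 3 - 1*(-147) = 3 + 147 = 150)
1/(p(235) - 52677) = 1/(150 - 52677) = 1/(-52527) = -1/52527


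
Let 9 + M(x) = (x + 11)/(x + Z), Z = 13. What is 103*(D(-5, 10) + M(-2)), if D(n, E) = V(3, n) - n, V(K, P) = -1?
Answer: -4738/11 ≈ -430.73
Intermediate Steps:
D(n, E) = -1 - n
M(x) = -9 + (11 + x)/(13 + x) (M(x) = -9 + (x + 11)/(x + 13) = -9 + (11 + x)/(13 + x))
103*(D(-5, 10) + M(-2)) = 103*((-1 - 1*(-5)) + 2*(-53 - 4*(-2))/(13 - 2)) = 103*((-1 + 5) + 2*(-53 + 8)/11) = 103*(4 + 2*(1/11)*(-45)) = 103*(4 - 90/11) = 103*(-46/11) = -4738/11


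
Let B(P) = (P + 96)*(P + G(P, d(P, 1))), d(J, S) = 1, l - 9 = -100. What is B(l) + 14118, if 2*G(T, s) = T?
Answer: 26871/2 ≈ 13436.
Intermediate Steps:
l = -91 (l = 9 - 100 = -91)
G(T, s) = T/2
B(P) = 3*P*(96 + P)/2 (B(P) = (P + 96)*(P + P/2) = (96 + P)*(3*P/2) = 3*P*(96 + P)/2)
B(l) + 14118 = (3/2)*(-91)*(96 - 91) + 14118 = (3/2)*(-91)*5 + 14118 = -1365/2 + 14118 = 26871/2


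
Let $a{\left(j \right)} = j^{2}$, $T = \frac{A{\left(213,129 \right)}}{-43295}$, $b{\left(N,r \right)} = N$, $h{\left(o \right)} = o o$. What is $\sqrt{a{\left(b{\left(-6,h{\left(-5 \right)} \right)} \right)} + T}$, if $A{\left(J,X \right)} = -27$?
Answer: $\frac{3 \sqrt{7497957985}}{43295} \approx 6.0001$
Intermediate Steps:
$h{\left(o \right)} = o^{2}$
$T = \frac{27}{43295}$ ($T = - \frac{27}{-43295} = \left(-27\right) \left(- \frac{1}{43295}\right) = \frac{27}{43295} \approx 0.00062363$)
$\sqrt{a{\left(b{\left(-6,h{\left(-5 \right)} \right)} \right)} + T} = \sqrt{\left(-6\right)^{2} + \frac{27}{43295}} = \sqrt{36 + \frac{27}{43295}} = \sqrt{\frac{1558647}{43295}} = \frac{3 \sqrt{7497957985}}{43295}$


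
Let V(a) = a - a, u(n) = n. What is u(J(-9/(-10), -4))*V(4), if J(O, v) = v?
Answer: 0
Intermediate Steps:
V(a) = 0
u(J(-9/(-10), -4))*V(4) = -4*0 = 0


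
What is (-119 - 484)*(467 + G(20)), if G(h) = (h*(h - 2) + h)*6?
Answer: -1656441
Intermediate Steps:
G(h) = 6*h + 6*h*(-2 + h) (G(h) = (h*(-2 + h) + h)*6 = (h + h*(-2 + h))*6 = 6*h + 6*h*(-2 + h))
(-119 - 484)*(467 + G(20)) = (-119 - 484)*(467 + 6*20*(-1 + 20)) = -603*(467 + 6*20*19) = -603*(467 + 2280) = -603*2747 = -1656441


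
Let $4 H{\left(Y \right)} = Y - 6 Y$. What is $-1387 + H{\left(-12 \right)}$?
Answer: $-1372$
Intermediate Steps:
$H{\left(Y \right)} = - \frac{5 Y}{4}$ ($H{\left(Y \right)} = \frac{Y - 6 Y}{4} = \frac{\left(-5\right) Y}{4} = - \frac{5 Y}{4}$)
$-1387 + H{\left(-12 \right)} = -1387 - -15 = -1387 + 15 = -1372$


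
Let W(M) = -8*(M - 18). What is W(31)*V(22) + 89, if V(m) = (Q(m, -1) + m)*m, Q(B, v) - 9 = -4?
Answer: -61687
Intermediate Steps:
Q(B, v) = 5 (Q(B, v) = 9 - 4 = 5)
W(M) = 144 - 8*M (W(M) = -8*(-18 + M) = 144 - 8*M)
V(m) = m*(5 + m) (V(m) = (5 + m)*m = m*(5 + m))
W(31)*V(22) + 89 = (144 - 8*31)*(22*(5 + 22)) + 89 = (144 - 248)*(22*27) + 89 = -104*594 + 89 = -61776 + 89 = -61687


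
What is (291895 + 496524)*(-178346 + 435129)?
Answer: 202452596077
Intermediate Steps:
(291895 + 496524)*(-178346 + 435129) = 788419*256783 = 202452596077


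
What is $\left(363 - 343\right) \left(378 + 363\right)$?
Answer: $14820$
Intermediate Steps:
$\left(363 - 343\right) \left(378 + 363\right) = 20 \cdot 741 = 14820$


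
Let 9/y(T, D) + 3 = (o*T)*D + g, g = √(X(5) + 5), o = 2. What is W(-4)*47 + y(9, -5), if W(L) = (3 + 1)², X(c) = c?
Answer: 6495691/8639 - 9*√10/8639 ≈ 751.90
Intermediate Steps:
W(L) = 16 (W(L) = 4² = 16)
g = √10 (g = √(5 + 5) = √10 ≈ 3.1623)
y(T, D) = 9/(-3 + √10 + 2*D*T) (y(T, D) = 9/(-3 + ((2*T)*D + √10)) = 9/(-3 + (2*D*T + √10)) = 9/(-3 + (√10 + 2*D*T)) = 9/(-3 + √10 + 2*D*T))
W(-4)*47 + y(9, -5) = 16*47 + 9/(-3 + √10 + 2*(-5)*9) = 752 + 9/(-3 + √10 - 90) = 752 + 9/(-93 + √10)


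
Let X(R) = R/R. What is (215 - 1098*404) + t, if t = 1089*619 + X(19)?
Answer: 230715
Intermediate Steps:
X(R) = 1
t = 674092 (t = 1089*619 + 1 = 674091 + 1 = 674092)
(215 - 1098*404) + t = (215 - 1098*404) + 674092 = (215 - 443592) + 674092 = -443377 + 674092 = 230715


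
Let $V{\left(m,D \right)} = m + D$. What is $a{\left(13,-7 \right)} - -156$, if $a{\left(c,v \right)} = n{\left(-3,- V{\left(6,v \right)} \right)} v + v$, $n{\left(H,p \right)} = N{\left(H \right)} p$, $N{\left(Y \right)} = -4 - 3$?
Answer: $198$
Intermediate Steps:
$N{\left(Y \right)} = -7$ ($N{\left(Y \right)} = -4 - 3 = -7$)
$V{\left(m,D \right)} = D + m$
$n{\left(H,p \right)} = - 7 p$
$a{\left(c,v \right)} = v + v \left(42 + 7 v\right)$ ($a{\left(c,v \right)} = - 7 \left(- (v + 6)\right) v + v = - 7 \left(- (6 + v)\right) v + v = - 7 \left(-6 - v\right) v + v = \left(42 + 7 v\right) v + v = v \left(42 + 7 v\right) + v = v + v \left(42 + 7 v\right)$)
$a{\left(13,-7 \right)} - -156 = - 7 \left(43 + 7 \left(-7\right)\right) - -156 = - 7 \left(43 - 49\right) + 156 = \left(-7\right) \left(-6\right) + 156 = 42 + 156 = 198$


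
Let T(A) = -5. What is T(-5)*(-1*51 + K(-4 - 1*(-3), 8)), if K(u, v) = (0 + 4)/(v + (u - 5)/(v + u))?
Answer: 1261/5 ≈ 252.20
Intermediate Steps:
K(u, v) = 4/(v + (-5 + u)/(u + v))
T(-5)*(-1*51 + K(-4 - 1*(-3), 8)) = -5*(-1*51 + 4*((-4 - 1*(-3)) + 8)/(-5 + (-4 - 1*(-3)) + 8² + (-4 - 1*(-3))*8)) = -5*(-51 + 4*((-4 + 3) + 8)/(-5 + (-4 + 3) + 64 + (-4 + 3)*8)) = -5*(-51 + 4*(-1 + 8)/(-5 - 1 + 64 - 1*8)) = -5*(-51 + 4*7/(-5 - 1 + 64 - 8)) = -5*(-51 + 4*7/50) = -5*(-51 + 4*(1/50)*7) = -5*(-51 + 14/25) = -5*(-1261/25) = 1261/5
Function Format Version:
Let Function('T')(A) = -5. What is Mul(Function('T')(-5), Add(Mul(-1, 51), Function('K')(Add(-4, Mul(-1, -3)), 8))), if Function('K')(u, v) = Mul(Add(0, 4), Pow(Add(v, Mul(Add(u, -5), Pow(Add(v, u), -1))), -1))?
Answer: Rational(1261, 5) ≈ 252.20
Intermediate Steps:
Function('K')(u, v) = Mul(4, Pow(Add(v, Mul(Pow(Add(u, v), -1), Add(-5, u))), -1)) (Function('K')(u, v) = Mul(4, Pow(Add(v, Mul(Add(-5, u), Pow(Add(u, v), -1))), -1)) = Mul(4, Pow(Add(v, Mul(Pow(Add(u, v), -1), Add(-5, u))), -1)))
Mul(Function('T')(-5), Add(Mul(-1, 51), Function('K')(Add(-4, Mul(-1, -3)), 8))) = Mul(-5, Add(Mul(-1, 51), Mul(4, Pow(Add(-5, Add(-4, Mul(-1, -3)), Pow(8, 2), Mul(Add(-4, Mul(-1, -3)), 8)), -1), Add(Add(-4, Mul(-1, -3)), 8)))) = Mul(-5, Add(-51, Mul(4, Pow(Add(-5, Add(-4, 3), 64, Mul(Add(-4, 3), 8)), -1), Add(Add(-4, 3), 8)))) = Mul(-5, Add(-51, Mul(4, Pow(Add(-5, -1, 64, Mul(-1, 8)), -1), Add(-1, 8)))) = Mul(-5, Add(-51, Mul(4, Pow(Add(-5, -1, 64, -8), -1), 7))) = Mul(-5, Add(-51, Mul(4, Pow(50, -1), 7))) = Mul(-5, Add(-51, Mul(4, Rational(1, 50), 7))) = Mul(-5, Add(-51, Rational(14, 25))) = Mul(-5, Rational(-1261, 25)) = Rational(1261, 5)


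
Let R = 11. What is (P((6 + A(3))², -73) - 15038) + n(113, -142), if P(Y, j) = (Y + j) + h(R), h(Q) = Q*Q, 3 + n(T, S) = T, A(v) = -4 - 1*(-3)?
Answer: -14855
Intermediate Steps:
A(v) = -1 (A(v) = -4 + 3 = -1)
n(T, S) = -3 + T
h(Q) = Q²
P(Y, j) = 121 + Y + j (P(Y, j) = (Y + j) + 11² = (Y + j) + 121 = 121 + Y + j)
(P((6 + A(3))², -73) - 15038) + n(113, -142) = ((121 + (6 - 1)² - 73) - 15038) + (-3 + 113) = ((121 + 5² - 73) - 15038) + 110 = ((121 + 25 - 73) - 15038) + 110 = (73 - 15038) + 110 = -14965 + 110 = -14855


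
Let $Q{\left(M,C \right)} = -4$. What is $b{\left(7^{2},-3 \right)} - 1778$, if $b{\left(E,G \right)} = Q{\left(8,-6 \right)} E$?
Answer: $-1974$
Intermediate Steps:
$b{\left(E,G \right)} = - 4 E$
$b{\left(7^{2},-3 \right)} - 1778 = - 4 \cdot 7^{2} - 1778 = \left(-4\right) 49 - 1778 = -196 - 1778 = -1974$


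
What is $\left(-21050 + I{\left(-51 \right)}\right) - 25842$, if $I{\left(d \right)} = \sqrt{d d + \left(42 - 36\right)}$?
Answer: $-46892 + \sqrt{2607} \approx -46841.0$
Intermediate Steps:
$I{\left(d \right)} = \sqrt{6 + d^{2}}$ ($I{\left(d \right)} = \sqrt{d^{2} + \left(42 - 36\right)} = \sqrt{d^{2} + 6} = \sqrt{6 + d^{2}}$)
$\left(-21050 + I{\left(-51 \right)}\right) - 25842 = \left(-21050 + \sqrt{6 + \left(-51\right)^{2}}\right) - 25842 = \left(-21050 + \sqrt{6 + 2601}\right) - 25842 = \left(-21050 + \sqrt{2607}\right) - 25842 = -46892 + \sqrt{2607}$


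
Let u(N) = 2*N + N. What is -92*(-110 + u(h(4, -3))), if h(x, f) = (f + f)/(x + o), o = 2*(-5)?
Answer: 9844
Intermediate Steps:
o = -10
h(x, f) = 2*f/(-10 + x) (h(x, f) = (f + f)/(x - 10) = (2*f)/(-10 + x) = 2*f/(-10 + x))
u(N) = 3*N
-92*(-110 + u(h(4, -3))) = -92*(-110 + 3*(2*(-3)/(-10 + 4))) = -92*(-110 + 3*(2*(-3)/(-6))) = -92*(-110 + 3*(2*(-3)*(-⅙))) = -92*(-110 + 3*1) = -92*(-110 + 3) = -92*(-107) = 9844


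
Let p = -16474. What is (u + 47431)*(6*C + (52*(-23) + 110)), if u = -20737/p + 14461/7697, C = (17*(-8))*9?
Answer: -25351819601490015/63400189 ≈ -3.9987e+8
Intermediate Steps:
C = -1224 (C = -136*9 = -1224)
u = 397843203/126800378 (u = -20737/(-16474) + 14461/7697 = -20737*(-1/16474) + 14461*(1/7697) = 20737/16474 + 14461/7697 = 397843203/126800378 ≈ 3.1376)
(u + 47431)*(6*C + (52*(-23) + 110)) = (397843203/126800378 + 47431)*(6*(-1224) + (52*(-23) + 110)) = 6014666572121*(-7344 + (-1196 + 110))/126800378 = 6014666572121*(-7344 - 1086)/126800378 = (6014666572121/126800378)*(-8430) = -25351819601490015/63400189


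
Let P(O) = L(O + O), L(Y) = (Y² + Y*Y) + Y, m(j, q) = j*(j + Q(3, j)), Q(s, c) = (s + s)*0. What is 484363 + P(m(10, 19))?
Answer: 564563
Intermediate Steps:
Q(s, c) = 0 (Q(s, c) = (2*s)*0 = 0)
m(j, q) = j² (m(j, q) = j*(j + 0) = j*j = j²)
L(Y) = Y + 2*Y² (L(Y) = (Y² + Y²) + Y = 2*Y² + Y = Y + 2*Y²)
P(O) = 2*O*(1 + 4*O) (P(O) = (O + O)*(1 + 2*(O + O)) = (2*O)*(1 + 2*(2*O)) = (2*O)*(1 + 4*O) = 2*O*(1 + 4*O))
484363 + P(m(10, 19)) = 484363 + 2*10²*(1 + 4*10²) = 484363 + 2*100*(1 + 4*100) = 484363 + 2*100*(1 + 400) = 484363 + 2*100*401 = 484363 + 80200 = 564563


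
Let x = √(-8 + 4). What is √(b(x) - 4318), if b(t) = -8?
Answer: I*√4326 ≈ 65.772*I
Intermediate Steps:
x = 2*I (x = √(-4) = 2*I ≈ 2.0*I)
√(b(x) - 4318) = √(-8 - 4318) = √(-4326) = I*√4326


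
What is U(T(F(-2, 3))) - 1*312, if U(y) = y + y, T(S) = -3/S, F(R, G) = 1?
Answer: -318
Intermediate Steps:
U(y) = 2*y
U(T(F(-2, 3))) - 1*312 = 2*(-3/1) - 1*312 = 2*(-3*1) - 312 = 2*(-3) - 312 = -6 - 312 = -318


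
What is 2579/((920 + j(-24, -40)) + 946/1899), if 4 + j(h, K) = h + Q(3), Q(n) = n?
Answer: 4897521/1700551 ≈ 2.8800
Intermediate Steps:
j(h, K) = -1 + h (j(h, K) = -4 + (h + 3) = -4 + (3 + h) = -1 + h)
2579/((920 + j(-24, -40)) + 946/1899) = 2579/((920 + (-1 - 24)) + 946/1899) = 2579/((920 - 25) + 946*(1/1899)) = 2579/(895 + 946/1899) = 2579/(1700551/1899) = 2579*(1899/1700551) = 4897521/1700551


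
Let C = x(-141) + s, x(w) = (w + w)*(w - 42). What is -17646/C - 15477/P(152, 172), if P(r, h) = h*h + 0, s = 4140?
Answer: -230803351/274864944 ≈ -0.83970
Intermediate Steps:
x(w) = 2*w*(-42 + w) (x(w) = (2*w)*(-42 + w) = 2*w*(-42 + w))
C = 55746 (C = 2*(-141)*(-42 - 141) + 4140 = 2*(-141)*(-183) + 4140 = 51606 + 4140 = 55746)
P(r, h) = h² (P(r, h) = h² + 0 = h²)
-17646/C - 15477/P(152, 172) = -17646/55746 - 15477/(172²) = -17646*1/55746 - 15477/29584 = -2941/9291 - 15477*1/29584 = -2941/9291 - 15477/29584 = -230803351/274864944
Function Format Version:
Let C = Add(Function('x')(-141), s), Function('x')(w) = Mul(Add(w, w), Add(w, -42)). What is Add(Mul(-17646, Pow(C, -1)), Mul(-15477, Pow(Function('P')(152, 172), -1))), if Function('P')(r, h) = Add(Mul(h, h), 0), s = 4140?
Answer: Rational(-230803351, 274864944) ≈ -0.83970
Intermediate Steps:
Function('x')(w) = Mul(2, w, Add(-42, w)) (Function('x')(w) = Mul(Mul(2, w), Add(-42, w)) = Mul(2, w, Add(-42, w)))
C = 55746 (C = Add(Mul(2, -141, Add(-42, -141)), 4140) = Add(Mul(2, -141, -183), 4140) = Add(51606, 4140) = 55746)
Function('P')(r, h) = Pow(h, 2) (Function('P')(r, h) = Add(Pow(h, 2), 0) = Pow(h, 2))
Add(Mul(-17646, Pow(C, -1)), Mul(-15477, Pow(Function('P')(152, 172), -1))) = Add(Mul(-17646, Pow(55746, -1)), Mul(-15477, Pow(Pow(172, 2), -1))) = Add(Mul(-17646, Rational(1, 55746)), Mul(-15477, Pow(29584, -1))) = Add(Rational(-2941, 9291), Mul(-15477, Rational(1, 29584))) = Add(Rational(-2941, 9291), Rational(-15477, 29584)) = Rational(-230803351, 274864944)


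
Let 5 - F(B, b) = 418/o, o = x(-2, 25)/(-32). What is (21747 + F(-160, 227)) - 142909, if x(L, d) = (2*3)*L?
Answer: -366815/3 ≈ -1.2227e+5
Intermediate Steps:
x(L, d) = 6*L
o = 3/8 (o = (6*(-2))/(-32) = -12*(-1/32) = 3/8 ≈ 0.37500)
F(B, b) = -3329/3 (F(B, b) = 5 - 418/3/8 = 5 - 418*8/3 = 5 - 1*3344/3 = 5 - 3344/3 = -3329/3)
(21747 + F(-160, 227)) - 142909 = (21747 - 3329/3) - 142909 = 61912/3 - 142909 = -366815/3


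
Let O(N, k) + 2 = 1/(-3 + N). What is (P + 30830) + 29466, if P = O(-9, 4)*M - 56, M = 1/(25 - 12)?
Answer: 9397415/156 ≈ 60240.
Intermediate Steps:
M = 1/13 ≈ 0.076923
O(N, k) = -2 + 1/(-3 + N)
P = -8761/156 (P = ((7 - 2*(-9))/(-3 - 9))*(1/13) - 56 = ((7 + 18)/(-12))*(1/13) - 56 = -1/12*25*(1/13) - 56 = -25/12*1/13 - 56 = -25/156 - 56 = -8761/156 ≈ -56.160)
(P + 30830) + 29466 = (-8761/156 + 30830) + 29466 = 4800719/156 + 29466 = 9397415/156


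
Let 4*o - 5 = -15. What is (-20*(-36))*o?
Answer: -1800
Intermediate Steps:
o = -5/2 (o = 5/4 + (¼)*(-15) = 5/4 - 15/4 = -5/2 ≈ -2.5000)
(-20*(-36))*o = -20*(-36)*(-5/2) = 720*(-5/2) = -1800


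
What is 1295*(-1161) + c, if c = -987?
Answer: -1504482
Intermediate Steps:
1295*(-1161) + c = 1295*(-1161) - 987 = -1503495 - 987 = -1504482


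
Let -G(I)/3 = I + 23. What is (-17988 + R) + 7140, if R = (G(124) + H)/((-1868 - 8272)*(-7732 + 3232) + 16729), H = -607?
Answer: -495175717240/45646729 ≈ -10848.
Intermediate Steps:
G(I) = -69 - 3*I (G(I) = -3*(I + 23) = -3*(23 + I) = -69 - 3*I)
R = -1048/45646729 (R = ((-69 - 3*124) - 607)/((-1868 - 8272)*(-7732 + 3232) + 16729) = ((-69 - 372) - 607)/(-10140*(-4500) + 16729) = (-441 - 607)/(45630000 + 16729) = -1048/45646729 ≈ -2.2959e-5)
(-17988 + R) + 7140 = (-17988 - 1048/45646729) + 7140 = -821093362300/45646729 + 7140 = -495175717240/45646729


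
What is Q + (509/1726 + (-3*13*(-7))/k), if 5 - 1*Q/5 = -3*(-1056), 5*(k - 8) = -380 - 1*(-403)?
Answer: -81776353/5178 ≈ -15793.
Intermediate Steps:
k = 63/5 (k = 8 + (-380 - 1*(-403))/5 = 8 + (-380 + 403)/5 = 8 + (⅕)*23 = 8 + 23/5 = 63/5 ≈ 12.600)
Q = -15815 (Q = 25 - (-15)*(-1056) = 25 - 5*3168 = 25 - 15840 = -15815)
Q + (509/1726 + (-3*13*(-7))/k) = -15815 + (509/1726 + (-3*13*(-7))/(63/5)) = -15815 + (509*(1/1726) - 39*(-7)*(5/63)) = -15815 + (509/1726 + 273*(5/63)) = -15815 + (509/1726 + 65/3) = -15815 + 113717/5178 = -81776353/5178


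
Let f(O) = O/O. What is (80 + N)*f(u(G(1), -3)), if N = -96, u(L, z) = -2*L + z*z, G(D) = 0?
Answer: -16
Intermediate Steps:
u(L, z) = z² - 2*L (u(L, z) = -2*L + z² = z² - 2*L)
f(O) = 1
(80 + N)*f(u(G(1), -3)) = (80 - 96)*1 = -16*1 = -16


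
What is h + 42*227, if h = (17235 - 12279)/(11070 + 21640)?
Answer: 155931048/16355 ≈ 9534.2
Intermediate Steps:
h = 2478/16355 (h = 4956/32710 = 4956*(1/32710) = 2478/16355 ≈ 0.15151)
h + 42*227 = 2478/16355 + 42*227 = 2478/16355 + 9534 = 155931048/16355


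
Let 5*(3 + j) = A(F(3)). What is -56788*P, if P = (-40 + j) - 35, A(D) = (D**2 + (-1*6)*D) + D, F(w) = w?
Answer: 22488048/5 ≈ 4.4976e+6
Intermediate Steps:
A(D) = D**2 - 5*D (A(D) = (D**2 - 6*D) + D = D**2 - 5*D)
j = -21/5 (j = -3 + (3*(-5 + 3))/5 = -3 + (3*(-2))/5 = -3 + (1/5)*(-6) = -3 - 6/5 = -21/5 ≈ -4.2000)
P = -396/5 (P = (-40 - 21/5) - 35 = -221/5 - 35 = -396/5 ≈ -79.200)
-56788*P = -56788*(-396/5) = 22488048/5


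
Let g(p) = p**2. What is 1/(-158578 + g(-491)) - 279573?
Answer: -23065611218/82503 ≈ -2.7957e+5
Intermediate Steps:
1/(-158578 + g(-491)) - 279573 = 1/(-158578 + (-491)**2) - 279573 = 1/(-158578 + 241081) - 279573 = 1/82503 - 279573 = -23065611218/82503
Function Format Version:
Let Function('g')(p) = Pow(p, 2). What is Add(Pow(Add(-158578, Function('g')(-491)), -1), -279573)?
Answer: Rational(-23065611218, 82503) ≈ -2.7957e+5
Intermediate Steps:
Add(Pow(Add(-158578, Function('g')(-491)), -1), -279573) = Add(Pow(Add(-158578, Pow(-491, 2)), -1), -279573) = Add(Pow(Add(-158578, 241081), -1), -279573) = Add(Pow(82503, -1), -279573) = Add(Rational(1, 82503), -279573) = Rational(-23065611218, 82503)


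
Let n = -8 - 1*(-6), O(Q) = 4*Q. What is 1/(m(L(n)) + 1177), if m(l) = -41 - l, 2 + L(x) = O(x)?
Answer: 1/1146 ≈ 0.00087260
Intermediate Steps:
n = -2 (n = -8 + 6 = -2)
L(x) = -2 + 4*x
1/(m(L(n)) + 1177) = 1/((-41 - (-2 + 4*(-2))) + 1177) = 1/((-41 - (-2 - 8)) + 1177) = 1/((-41 - 1*(-10)) + 1177) = 1/((-41 + 10) + 1177) = 1/(-31 + 1177) = 1/1146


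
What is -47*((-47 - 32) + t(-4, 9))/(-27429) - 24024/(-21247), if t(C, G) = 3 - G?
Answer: 574072531/582783963 ≈ 0.98505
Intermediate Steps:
-47*((-47 - 32) + t(-4, 9))/(-27429) - 24024/(-21247) = -47*((-47 - 32) + (3 - 1*9))/(-27429) - 24024/(-21247) = -47*(-79 + (3 - 9))*(-1/27429) - 24024*(-1/21247) = -47*(-79 - 6)*(-1/27429) + 24024/21247 = -47*(-85)*(-1/27429) + 24024/21247 = 3995*(-1/27429) + 24024/21247 = -3995/27429 + 24024/21247 = 574072531/582783963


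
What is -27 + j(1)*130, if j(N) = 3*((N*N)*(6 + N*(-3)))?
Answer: 1143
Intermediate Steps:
j(N) = 3*N²*(6 - 3*N) (j(N) = 3*(N²*(6 - 3*N)) = 3*N²*(6 - 3*N))
-27 + j(1)*130 = -27 + (9*1²*(2 - 1*1))*130 = -27 + (9*1*(2 - 1))*130 = -27 + (9*1*1)*130 = -27 + 9*130 = -27 + 1170 = 1143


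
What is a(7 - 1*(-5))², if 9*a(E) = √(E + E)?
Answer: 8/27 ≈ 0.29630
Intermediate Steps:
a(E) = √2*√E/9 (a(E) = √(E + E)/9 = √(2*E)/9 = (√2*√E)/9 = √2*√E/9)
a(7 - 1*(-5))² = (√2*√(7 - 1*(-5))/9)² = (√2*√(7 + 5)/9)² = (√2*√12/9)² = (√2*(2*√3)/9)² = (2*√6/9)² = 8/27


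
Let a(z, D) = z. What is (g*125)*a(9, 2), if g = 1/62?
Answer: 1125/62 ≈ 18.145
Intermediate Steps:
g = 1/62 ≈ 0.016129
(g*125)*a(9, 2) = ((1/62)*125)*9 = (125/62)*9 = 1125/62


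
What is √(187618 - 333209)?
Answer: I*√145591 ≈ 381.56*I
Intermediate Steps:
√(187618 - 333209) = √(-145591) = I*√145591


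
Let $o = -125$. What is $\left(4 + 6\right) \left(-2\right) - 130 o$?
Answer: $16230$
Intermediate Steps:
$\left(4 + 6\right) \left(-2\right) - 130 o = \left(4 + 6\right) \left(-2\right) - -16250 = 10 \left(-2\right) + 16250 = -20 + 16250 = 16230$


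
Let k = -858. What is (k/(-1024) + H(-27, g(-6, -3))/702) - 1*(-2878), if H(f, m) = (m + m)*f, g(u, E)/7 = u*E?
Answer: 19097033/6656 ≈ 2869.1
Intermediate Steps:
g(u, E) = 7*E*u (g(u, E) = 7*(u*E) = 7*(E*u) = 7*E*u)
H(f, m) = 2*f*m (H(f, m) = (2*m)*f = 2*f*m)
(k/(-1024) + H(-27, g(-6, -3))/702) - 1*(-2878) = (-858/(-1024) + (2*(-27)*(7*(-3)*(-6)))/702) - 1*(-2878) = (-858*(-1/1024) + (2*(-27)*126)*(1/702)) + 2878 = (429/512 - 6804*1/702) + 2878 = (429/512 - 126/13) + 2878 = -58935/6656 + 2878 = 19097033/6656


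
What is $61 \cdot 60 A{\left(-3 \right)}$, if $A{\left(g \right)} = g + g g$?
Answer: $21960$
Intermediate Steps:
$A{\left(g \right)} = g + g^{2}$
$61 \cdot 60 A{\left(-3 \right)} = 61 \cdot 60 \left(- 3 \left(1 - 3\right)\right) = 3660 \left(\left(-3\right) \left(-2\right)\right) = 3660 \cdot 6 = 21960$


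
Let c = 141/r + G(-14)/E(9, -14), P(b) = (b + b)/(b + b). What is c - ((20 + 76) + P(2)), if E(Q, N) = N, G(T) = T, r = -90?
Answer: -2927/30 ≈ -97.567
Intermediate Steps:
P(b) = 1 (P(b) = (2*b)/((2*b)) = (2*b)*(1/(2*b)) = 1)
c = -17/30 (c = 141/(-90) - 14/(-14) = 141*(-1/90) - 14*(-1/14) = -47/30 + 1 = -17/30 ≈ -0.56667)
c - ((20 + 76) + P(2)) = -17/30 - ((20 + 76) + 1) = -17/30 - (96 + 1) = -17/30 - 1*97 = -17/30 - 97 = -2927/30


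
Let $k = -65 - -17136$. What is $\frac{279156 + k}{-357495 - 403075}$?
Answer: $- \frac{296227}{760570} \approx -0.38948$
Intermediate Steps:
$k = 17071$ ($k = -65 + 17136 = 17071$)
$\frac{279156 + k}{-357495 - 403075} = \frac{279156 + 17071}{-357495 - 403075} = \frac{296227}{-760570} = 296227 \left(- \frac{1}{760570}\right) = - \frac{296227}{760570}$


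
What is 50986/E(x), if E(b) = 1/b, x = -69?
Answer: -3518034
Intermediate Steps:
50986/E(x) = 50986/(1/(-69)) = 50986/(-1/69) = 50986*(-69) = -3518034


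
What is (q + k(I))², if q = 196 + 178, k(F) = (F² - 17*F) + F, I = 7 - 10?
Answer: 185761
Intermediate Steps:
I = -3
k(F) = F² - 16*F
q = 374
(q + k(I))² = (374 - 3*(-16 - 3))² = (374 - 3*(-19))² = (374 + 57)² = 431² = 185761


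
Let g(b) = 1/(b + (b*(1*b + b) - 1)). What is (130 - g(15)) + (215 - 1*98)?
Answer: 114607/464 ≈ 247.00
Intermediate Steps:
g(b) = 1/(-1 + b + 2*b²) (g(b) = 1/(b + (b*(b + b) - 1)) = 1/(b + (b*(2*b) - 1)) = 1/(b + (2*b² - 1)) = 1/(b + (-1 + 2*b²)) = 1/(-1 + b + 2*b²))
(130 - g(15)) + (215 - 1*98) = (130 - 1/(-1 + 15 + 2*15²)) + (215 - 1*98) = (130 - 1/(-1 + 15 + 2*225)) + (215 - 98) = (130 - 1/(-1 + 15 + 450)) + 117 = (130 - 1/464) + 117 = 60319/464 + 117 = 114607/464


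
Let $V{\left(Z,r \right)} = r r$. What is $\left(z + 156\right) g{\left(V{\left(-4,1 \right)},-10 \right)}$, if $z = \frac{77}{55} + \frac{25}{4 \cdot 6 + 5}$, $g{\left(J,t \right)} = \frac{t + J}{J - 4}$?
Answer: $\frac{68844}{145} \approx 474.79$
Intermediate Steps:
$V{\left(Z,r \right)} = r^{2}$
$g{\left(J,t \right)} = \frac{J + t}{-4 + J}$
$z = \frac{328}{145}$ ($z = 77 \cdot \frac{1}{55} + \frac{25}{24 + 5} = \frac{7}{5} + \frac{25}{29} = \frac{328}{145} \approx 2.2621$)
$\left(z + 156\right) g{\left(V{\left(-4,1 \right)},-10 \right)} = \left(\frac{328}{145} + 156\right) \frac{1^{2} - 10}{-4 + 1^{2}} = \frac{22948 \frac{1 - 10}{-4 + 1}}{145} = \frac{22948 \frac{1}{-3} \left(-9\right)}{145} = \frac{22948 \left(\left(- \frac{1}{3}\right) \left(-9\right)\right)}{145} = \frac{22948}{145} \cdot 3 = \frac{68844}{145}$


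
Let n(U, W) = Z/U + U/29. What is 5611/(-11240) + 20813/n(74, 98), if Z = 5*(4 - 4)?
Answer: 3391895133/415880 ≈ 8155.9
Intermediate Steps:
Z = 0 (Z = 5*0 = 0)
n(U, W) = U/29 (n(U, W) = 0/U + U/29 = 0 + U*(1/29) = 0 + U/29 = U/29)
5611/(-11240) + 20813/n(74, 98) = 5611/(-11240) + 20813/(((1/29)*74)) = 5611*(-1/11240) + 20813/(74/29) = -5611/11240 + 20813*(29/74) = -5611/11240 + 603577/74 = 3391895133/415880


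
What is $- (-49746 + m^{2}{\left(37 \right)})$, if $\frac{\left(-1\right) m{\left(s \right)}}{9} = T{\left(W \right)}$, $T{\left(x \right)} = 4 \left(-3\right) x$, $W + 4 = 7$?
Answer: $-55230$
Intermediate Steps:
$W = 3$ ($W = -4 + 7 = 3$)
$T{\left(x \right)} = - 12 x$
$m{\left(s \right)} = 324$ ($m{\left(s \right)} = - 9 \left(\left(-12\right) 3\right) = \left(-9\right) \left(-36\right) = 324$)
$- (-49746 + m^{2}{\left(37 \right)}) = - (-49746 + 324^{2}) = - (-49746 + 104976) = \left(-1\right) 55230 = -55230$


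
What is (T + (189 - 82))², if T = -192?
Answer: 7225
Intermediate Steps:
(T + (189 - 82))² = (-192 + (189 - 82))² = (-192 + 107)² = (-85)² = 7225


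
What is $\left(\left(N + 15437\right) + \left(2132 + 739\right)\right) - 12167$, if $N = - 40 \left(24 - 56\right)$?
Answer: $7421$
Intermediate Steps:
$N = 1280$ ($N = \left(-40\right) \left(-32\right) = 1280$)
$\left(\left(N + 15437\right) + \left(2132 + 739\right)\right) - 12167 = \left(\left(1280 + 15437\right) + \left(2132 + 739\right)\right) - 12167 = \left(16717 + 2871\right) - 12167 = 19588 - 12167 = 7421$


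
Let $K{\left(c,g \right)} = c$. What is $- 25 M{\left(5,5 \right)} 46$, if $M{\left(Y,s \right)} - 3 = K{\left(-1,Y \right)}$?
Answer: $-2300$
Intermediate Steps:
$M{\left(Y,s \right)} = 2$ ($M{\left(Y,s \right)} = 3 - 1 = 2$)
$- 25 M{\left(5,5 \right)} 46 = \left(-25\right) 2 \cdot 46 = \left(-50\right) 46 = -2300$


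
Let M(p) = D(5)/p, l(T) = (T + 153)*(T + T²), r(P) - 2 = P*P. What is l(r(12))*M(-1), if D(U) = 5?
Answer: -32085690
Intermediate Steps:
r(P) = 2 + P² (r(P) = 2 + P*P = 2 + P²)
l(T) = (153 + T)*(T + T²)
M(p) = 5/p
l(r(12))*M(-1) = ((2 + 12²)*(153 + (2 + 12²)² + 154*(2 + 12²)))*(5/(-1)) = ((2 + 144)*(153 + (2 + 144)² + 154*(2 + 144)))*(5*(-1)) = (146*(153 + 146² + 154*146))*(-5) = (146*(153 + 21316 + 22484))*(-5) = (146*43953)*(-5) = 6417138*(-5) = -32085690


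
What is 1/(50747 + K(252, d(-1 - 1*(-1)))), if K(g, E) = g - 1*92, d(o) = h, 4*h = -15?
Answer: 1/50907 ≈ 1.9644e-5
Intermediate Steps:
h = -15/4 (h = (¼)*(-15) = -15/4 ≈ -3.7500)
d(o) = -15/4
K(g, E) = -92 + g (K(g, E) = g - 92 = -92 + g)
1/(50747 + K(252, d(-1 - 1*(-1)))) = 1/(50747 + (-92 + 252)) = 1/(50747 + 160) = 1/50907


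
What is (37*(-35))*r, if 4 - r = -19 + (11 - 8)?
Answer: -25900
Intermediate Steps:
r = 20 (r = 4 - (-19 + (11 - 8)) = 4 - (-19 + 3) = 4 - 1*(-16) = 4 + 16 = 20)
(37*(-35))*r = (37*(-35))*20 = -1295*20 = -25900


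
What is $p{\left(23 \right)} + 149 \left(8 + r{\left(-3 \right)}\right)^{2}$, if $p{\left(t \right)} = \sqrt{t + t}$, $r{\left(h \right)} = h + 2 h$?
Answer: $149 + \sqrt{46} \approx 155.78$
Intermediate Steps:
$r{\left(h \right)} = 3 h$
$p{\left(t \right)} = \sqrt{2} \sqrt{t}$ ($p{\left(t \right)} = \sqrt{2 t} = \sqrt{2} \sqrt{t}$)
$p{\left(23 \right)} + 149 \left(8 + r{\left(-3 \right)}\right)^{2} = \sqrt{2} \sqrt{23} + 149 \left(8 + 3 \left(-3\right)\right)^{2} = \sqrt{46} + 149 \left(8 - 9\right)^{2} = \sqrt{46} + 149 \left(-1\right)^{2} = \sqrt{46} + 149 \cdot 1 = \sqrt{46} + 149 = 149 + \sqrt{46}$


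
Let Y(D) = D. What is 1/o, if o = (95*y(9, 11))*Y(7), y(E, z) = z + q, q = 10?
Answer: 1/13965 ≈ 7.1608e-5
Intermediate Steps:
y(E, z) = 10 + z (y(E, z) = z + 10 = 10 + z)
o = 13965 (o = (95*(10 + 11))*7 = (95*21)*7 = 1995*7 = 13965)
1/o = 1/13965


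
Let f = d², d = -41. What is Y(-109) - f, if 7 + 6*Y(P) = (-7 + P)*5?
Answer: -10673/6 ≈ -1778.8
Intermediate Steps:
Y(P) = -7 + 5*P/6 (Y(P) = -7/6 + ((-7 + P)*5)/6 = -7/6 + (-35 + 5*P)/6 = -7/6 + (-35/6 + 5*P/6) = -7 + 5*P/6)
f = 1681 (f = (-41)² = 1681)
Y(-109) - f = (-7 + (⅚)*(-109)) - 1*1681 = (-7 - 545/6) - 1681 = -587/6 - 1681 = -10673/6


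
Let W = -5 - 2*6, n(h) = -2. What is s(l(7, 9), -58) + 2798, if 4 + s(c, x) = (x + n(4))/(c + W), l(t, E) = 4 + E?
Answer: 2809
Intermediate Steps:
W = -17 (W = -5 - 12 = -17)
s(c, x) = -4 + (-2 + x)/(-17 + c) (s(c, x) = -4 + (x - 2)/(c - 17) = -4 + (-2 + x)/(-17 + c))
s(l(7, 9), -58) + 2798 = (66 - 58 - 4*(4 + 9))/(-17 + (4 + 9)) + 2798 = (66 - 58 - 4*13)/(-17 + 13) + 2798 = (66 - 58 - 52)/(-4) + 2798 = -¼*(-44) + 2798 = 11 + 2798 = 2809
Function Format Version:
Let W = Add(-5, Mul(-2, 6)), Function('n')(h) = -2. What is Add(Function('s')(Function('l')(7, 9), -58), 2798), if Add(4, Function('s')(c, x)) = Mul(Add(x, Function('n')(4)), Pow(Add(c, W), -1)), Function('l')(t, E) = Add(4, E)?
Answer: 2809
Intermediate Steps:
W = -17 (W = Add(-5, -12) = -17)
Function('s')(c, x) = Add(-4, Mul(Pow(Add(-17, c), -1), Add(-2, x))) (Function('s')(c, x) = Add(-4, Mul(Add(x, -2), Pow(Add(c, -17), -1))) = Add(-4, Mul(Add(-2, x), Pow(Add(-17, c), -1))) = Add(-4, Mul(Pow(Add(-17, c), -1), Add(-2, x))))
Add(Function('s')(Function('l')(7, 9), -58), 2798) = Add(Mul(Pow(Add(-17, Add(4, 9)), -1), Add(66, -58, Mul(-4, Add(4, 9)))), 2798) = Add(Mul(Pow(Add(-17, 13), -1), Add(66, -58, Mul(-4, 13))), 2798) = Add(Mul(Pow(-4, -1), Add(66, -58, -52)), 2798) = Add(Mul(Rational(-1, 4), -44), 2798) = Add(11, 2798) = 2809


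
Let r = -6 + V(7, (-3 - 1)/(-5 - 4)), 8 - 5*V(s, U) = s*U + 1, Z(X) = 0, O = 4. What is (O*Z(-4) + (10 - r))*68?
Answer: 9316/9 ≈ 1035.1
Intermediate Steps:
V(s, U) = 7/5 - U*s/5 (V(s, U) = 8/5 - (s*U + 1)/5 = 8/5 - (U*s + 1)/5 = 8/5 - (1 + U*s)/5 = 8/5 + (-1/5 - U*s/5) = 7/5 - U*s/5)
r = -47/9 (r = -6 + (7/5 - 1/5*(-3 - 1)/(-5 - 4)*7) = -6 + (7/5 - 1/5*(-4/(-9))*7) = -6 + (7/5 - 1/5*(-4*(-1/9))*7) = -6 + (7/5 - 1/5*4/9*7) = -6 + (7/5 - 28/45) = -6 + 7/9 = -47/9 ≈ -5.2222)
(O*Z(-4) + (10 - r))*68 = (4*0 + (10 - 1*(-47/9)))*68 = (0 + (10 + 47/9))*68 = (0 + 137/9)*68 = (137/9)*68 = 9316/9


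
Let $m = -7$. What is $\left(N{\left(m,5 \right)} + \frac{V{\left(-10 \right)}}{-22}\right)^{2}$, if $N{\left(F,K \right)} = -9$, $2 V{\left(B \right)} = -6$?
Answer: $\frac{38025}{484} \approx 78.564$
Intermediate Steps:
$V{\left(B \right)} = -3$ ($V{\left(B \right)} = \frac{1}{2} \left(-6\right) = -3$)
$\left(N{\left(m,5 \right)} + \frac{V{\left(-10 \right)}}{-22}\right)^{2} = \left(-9 - \frac{3}{-22}\right)^{2} = \left(-9 - - \frac{3}{22}\right)^{2} = \left(-9 + \frac{3}{22}\right)^{2} = \left(- \frac{195}{22}\right)^{2} = \frac{38025}{484}$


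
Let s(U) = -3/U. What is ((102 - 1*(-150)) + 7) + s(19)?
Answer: 4918/19 ≈ 258.84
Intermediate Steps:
((102 - 1*(-150)) + 7) + s(19) = ((102 - 1*(-150)) + 7) - 3/19 = ((102 + 150) + 7) - 3*1/19 = (252 + 7) - 3/19 = 259 - 3/19 = 4918/19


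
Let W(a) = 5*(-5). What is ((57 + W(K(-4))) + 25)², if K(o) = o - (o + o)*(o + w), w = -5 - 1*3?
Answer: 3249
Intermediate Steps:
w = -8 (w = -5 - 3 = -8)
K(o) = o - 2*o*(-8 + o) (K(o) = o - (o + o)*(o - 8) = o - 2*o*(-8 + o))
W(a) = -25
((57 + W(K(-4))) + 25)² = ((57 - 25) + 25)² = (32 + 25)² = 57² = 3249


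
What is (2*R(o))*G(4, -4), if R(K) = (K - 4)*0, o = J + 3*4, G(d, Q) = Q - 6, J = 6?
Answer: 0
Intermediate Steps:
G(d, Q) = -6 + Q
o = 18 (o = 6 + 3*4 = 6 + 12 = 18)
R(K) = 0 (R(K) = (-4 + K)*0 = 0)
(2*R(o))*G(4, -4) = (2*0)*(-6 - 4) = 0*(-10) = 0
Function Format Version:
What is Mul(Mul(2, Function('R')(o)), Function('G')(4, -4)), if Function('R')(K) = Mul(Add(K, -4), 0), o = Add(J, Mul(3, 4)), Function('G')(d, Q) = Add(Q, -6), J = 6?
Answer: 0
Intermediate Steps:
Function('G')(d, Q) = Add(-6, Q)
o = 18 (o = Add(6, Mul(3, 4)) = Add(6, 12) = 18)
Function('R')(K) = 0 (Function('R')(K) = Mul(Add(-4, K), 0) = 0)
Mul(Mul(2, Function('R')(o)), Function('G')(4, -4)) = Mul(Mul(2, 0), Add(-6, -4)) = Mul(0, -10) = 0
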